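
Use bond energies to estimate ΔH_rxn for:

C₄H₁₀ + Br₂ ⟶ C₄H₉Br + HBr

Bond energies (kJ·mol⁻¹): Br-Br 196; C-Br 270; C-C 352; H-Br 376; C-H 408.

ΔH ≈ −42 kJ

Bonds broken (reactants):
  Br-Br: 1 × 196 = 196
  C-C: 3 × 352 = 1056
  C-H: 10 × 408 = 4080
  Σ(broken) = 5332 kJ
Bonds formed (products):
  C-Br: 1 × 270 = 270
  C-C: 3 × 352 = 1056
  C-H: 9 × 408 = 3672
  H-Br: 1 × 376 = 376
  Σ(formed) = 5374 kJ
ΔH = Σ(broken) − Σ(formed) = 5332 − 5374 = −42 kJ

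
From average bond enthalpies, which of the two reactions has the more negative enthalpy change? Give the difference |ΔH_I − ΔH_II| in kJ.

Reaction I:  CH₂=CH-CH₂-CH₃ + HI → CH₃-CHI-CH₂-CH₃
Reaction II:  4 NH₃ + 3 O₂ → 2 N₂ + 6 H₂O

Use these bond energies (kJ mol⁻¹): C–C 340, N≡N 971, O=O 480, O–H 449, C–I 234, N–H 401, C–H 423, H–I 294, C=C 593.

Reaction II, by 968 kJ

Reaction I:
  Bonds broken (reactants):
    C–C: 2 × 340 = 680
    C–H: 8 × 423 = 3384
    C=C: 1 × 593 = 593
    H–I: 1 × 294 = 294
    Σ(broken) = 4951 kJ
  Bonds formed (products):
    C–C: 3 × 340 = 1020
    C–H: 9 × 423 = 3807
    C–I: 1 × 234 = 234
    Σ(formed) = 5061 kJ
  ΔH_I = 4951 − 5061 = −110 kJ
Reaction II:
  Bonds broken (reactants):
    N–H: 12 × 401 = 4812
    O=O: 3 × 480 = 1440
    Σ(broken) = 6252 kJ
  Bonds formed (products):
    N≡N: 2 × 971 = 1942
    O–H: 12 × 449 = 5388
    Σ(formed) = 7330 kJ
  ΔH_II = 6252 − 7330 = −1078 kJ
ΔH_I − ΔH_II = +968 kJ, so reaction II has the more negative ΔH; |ΔH_I − ΔH_II| = 968 kJ.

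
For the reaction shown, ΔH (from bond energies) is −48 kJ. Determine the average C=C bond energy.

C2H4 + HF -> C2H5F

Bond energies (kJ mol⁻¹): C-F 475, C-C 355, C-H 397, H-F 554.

Let D be the C=C bond energy.
Σ(broken) = 4×397 + 1×D + 1×554 = 2142 + D
Σ(formed) = 1×355 + 1×475 + 5×397 = 2815
ΔH = Σ(broken) − Σ(formed) = (2142 + D) − (2815) = −673 + D
Setting this equal to −48 kJ gives D = 625 kJ/mol.

D(C=C) ≈ 625 kJ/mol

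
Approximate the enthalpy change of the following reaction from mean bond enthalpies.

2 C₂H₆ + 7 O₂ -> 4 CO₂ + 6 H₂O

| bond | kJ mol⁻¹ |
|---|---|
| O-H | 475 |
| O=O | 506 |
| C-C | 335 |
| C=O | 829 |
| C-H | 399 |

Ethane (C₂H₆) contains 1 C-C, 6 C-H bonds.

ΔH ≈ −3332 kJ

Bonds broken (reactants):
  C-C: 2 × 335 = 670
  C-H: 12 × 399 = 4788
  O=O: 7 × 506 = 3542
  Σ(broken) = 9000 kJ
Bonds formed (products):
  C=O: 8 × 829 = 6632
  O-H: 12 × 475 = 5700
  Σ(formed) = 12332 kJ
ΔH = Σ(broken) − Σ(formed) = 9000 − 12332 = −3332 kJ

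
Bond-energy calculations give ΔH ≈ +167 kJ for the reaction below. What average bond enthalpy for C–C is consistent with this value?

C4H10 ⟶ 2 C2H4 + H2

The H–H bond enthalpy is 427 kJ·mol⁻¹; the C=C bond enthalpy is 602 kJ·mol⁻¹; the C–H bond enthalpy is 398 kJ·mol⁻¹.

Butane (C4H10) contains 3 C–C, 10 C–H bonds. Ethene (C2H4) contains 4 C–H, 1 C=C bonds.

D(C–C) ≈ 334 kJ/mol

Let D be the C–C bond energy.
Σ(broken) = 3×D + 10×398 = 3980 + 3D
Σ(formed) = 8×398 + 2×602 + 1×427 = 4815
ΔH = Σ(broken) − Σ(formed) = (3980 + 3D) − (4815) = −835 + 3D
Setting this equal to +167 kJ gives 3D = 1002, so D = 334 kJ/mol.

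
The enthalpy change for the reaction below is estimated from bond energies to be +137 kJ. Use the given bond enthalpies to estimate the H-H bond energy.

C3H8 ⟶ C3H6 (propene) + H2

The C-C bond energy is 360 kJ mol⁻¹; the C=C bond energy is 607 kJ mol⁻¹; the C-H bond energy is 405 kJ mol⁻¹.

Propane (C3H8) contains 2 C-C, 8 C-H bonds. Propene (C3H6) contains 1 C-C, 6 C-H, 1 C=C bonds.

Let D be the H-H bond energy.
Σ(broken) = 2×360 + 8×405 = 3960
Σ(formed) = 1×360 + 6×405 + 1×607 + 1×D = 3397 + D
ΔH = Σ(broken) − Σ(formed) = (3960) − (3397 + D) = +563 − D
Setting this equal to +137 kJ gives D = 426 kJ/mol.

D(H-H) ≈ 426 kJ/mol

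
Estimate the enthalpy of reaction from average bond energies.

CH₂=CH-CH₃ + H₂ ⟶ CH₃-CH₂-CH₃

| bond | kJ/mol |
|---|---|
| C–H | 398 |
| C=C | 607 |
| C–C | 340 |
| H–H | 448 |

Bonds broken (reactants):
  C–C: 1 × 340 = 340
  C–H: 6 × 398 = 2388
  C=C: 1 × 607 = 607
  H–H: 1 × 448 = 448
  Σ(broken) = 3783 kJ
Bonds formed (products):
  C–C: 2 × 340 = 680
  C–H: 8 × 398 = 3184
  Σ(formed) = 3864 kJ
ΔH = Σ(broken) − Σ(formed) = 3783 − 3864 = −81 kJ

ΔH ≈ −81 kJ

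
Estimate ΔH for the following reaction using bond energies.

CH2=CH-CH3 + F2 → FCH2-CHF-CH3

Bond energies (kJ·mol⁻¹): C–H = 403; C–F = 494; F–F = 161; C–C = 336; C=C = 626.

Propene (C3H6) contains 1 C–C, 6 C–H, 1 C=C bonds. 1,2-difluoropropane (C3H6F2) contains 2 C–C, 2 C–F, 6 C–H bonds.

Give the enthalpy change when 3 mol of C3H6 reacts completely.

ΔH = −1611 kJ

Bonds broken (reactants):
  C–C: 1 × 336 = 336
  C–H: 6 × 403 = 2418
  C=C: 1 × 626 = 626
  F–F: 1 × 161 = 161
  Σ(broken) = 3541 kJ
Bonds formed (products):
  C–C: 2 × 336 = 672
  C–F: 2 × 494 = 988
  C–H: 6 × 403 = 2418
  Σ(formed) = 4078 kJ
ΔH = Σ(broken) − Σ(formed) = 3541 − 4078 = −537 kJ
For 3× the reaction as written: 3 × (−537) = −1611 kJ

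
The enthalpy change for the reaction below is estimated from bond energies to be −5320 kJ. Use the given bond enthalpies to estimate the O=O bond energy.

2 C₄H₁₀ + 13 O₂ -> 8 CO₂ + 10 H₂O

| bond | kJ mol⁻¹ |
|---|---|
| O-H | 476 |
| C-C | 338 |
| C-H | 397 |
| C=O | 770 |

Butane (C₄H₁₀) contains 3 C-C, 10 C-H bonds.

Let D be the O=O bond energy.
Σ(broken) = 6×338 + 20×397 + 13×D = 9968 + 13D
Σ(formed) = 16×770 + 20×476 = 21840
ΔH = Σ(broken) − Σ(formed) = (9968 + 13D) − (21840) = −11872 + 13D
Setting this equal to −5320 kJ gives 13D = 6552, so D = 504 kJ/mol.

D(O=O) ≈ 504 kJ/mol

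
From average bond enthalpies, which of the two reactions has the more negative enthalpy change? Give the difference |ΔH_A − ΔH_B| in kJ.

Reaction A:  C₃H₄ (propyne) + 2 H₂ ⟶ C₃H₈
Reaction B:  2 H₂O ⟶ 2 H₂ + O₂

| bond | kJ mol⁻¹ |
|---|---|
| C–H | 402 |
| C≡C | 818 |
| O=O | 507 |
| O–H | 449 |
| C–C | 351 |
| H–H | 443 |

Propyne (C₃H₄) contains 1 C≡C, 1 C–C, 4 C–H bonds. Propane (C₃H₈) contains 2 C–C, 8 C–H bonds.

Reaction A, by 658 kJ

Reaction A:
  Bonds broken (reactants):
    C≡C: 1 × 818 = 818
    C–C: 1 × 351 = 351
    C–H: 4 × 402 = 1608
    H–H: 2 × 443 = 886
    Σ(broken) = 3663 kJ
  Bonds formed (products):
    C–C: 2 × 351 = 702
    C–H: 8 × 402 = 3216
    Σ(formed) = 3918 kJ
  ΔH_A = 3663 − 3918 = −255 kJ
Reaction B:
  Bonds broken (reactants):
    O–H: 4 × 449 = 1796
    Σ(broken) = 1796 kJ
  Bonds formed (products):
    H–H: 2 × 443 = 886
    O=O: 1 × 507 = 507
    Σ(formed) = 1393 kJ
  ΔH_B = 1796 − 1393 = +403 kJ
ΔH_A − ΔH_B = −658 kJ, so reaction A has the more negative ΔH; |ΔH_A − ΔH_B| = 658 kJ.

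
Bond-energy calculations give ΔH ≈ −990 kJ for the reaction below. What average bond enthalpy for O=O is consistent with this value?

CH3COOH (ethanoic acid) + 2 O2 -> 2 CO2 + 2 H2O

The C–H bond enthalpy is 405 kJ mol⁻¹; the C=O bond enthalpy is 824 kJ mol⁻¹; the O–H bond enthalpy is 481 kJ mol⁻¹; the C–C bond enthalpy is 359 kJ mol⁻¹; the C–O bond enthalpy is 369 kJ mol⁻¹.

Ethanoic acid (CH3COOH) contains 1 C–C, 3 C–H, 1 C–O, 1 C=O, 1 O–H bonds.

Let D be the O=O bond energy.
Σ(broken) = 1×359 + 3×405 + 1×369 + 1×824 + 1×481 + 2×D = 3248 + 2D
Σ(formed) = 4×824 + 4×481 = 5220
ΔH = Σ(broken) − Σ(formed) = (3248 + 2D) − (5220) = −1972 + 2D
Setting this equal to −990 kJ gives 2D = 982, so D = 491 kJ/mol.

D(O=O) ≈ 491 kJ/mol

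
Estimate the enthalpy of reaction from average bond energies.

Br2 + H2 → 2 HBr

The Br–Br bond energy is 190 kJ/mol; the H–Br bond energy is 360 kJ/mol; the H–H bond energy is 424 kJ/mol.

Bonds broken (reactants):
  Br–Br: 1 × 190 = 190
  H–H: 1 × 424 = 424
  Σ(broken) = 614 kJ
Bonds formed (products):
  H–Br: 2 × 360 = 720
  Σ(formed) = 720 kJ
ΔH = Σ(broken) − Σ(formed) = 614 − 720 = −106 kJ

ΔH ≈ −106 kJ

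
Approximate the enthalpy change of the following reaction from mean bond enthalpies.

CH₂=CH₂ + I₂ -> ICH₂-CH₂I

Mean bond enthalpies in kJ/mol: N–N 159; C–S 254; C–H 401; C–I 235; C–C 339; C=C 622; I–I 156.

ΔH ≈ −31 kJ

Bonds broken (reactants):
  C–H: 4 × 401 = 1604
  C=C: 1 × 622 = 622
  I–I: 1 × 156 = 156
  Σ(broken) = 2382 kJ
Bonds formed (products):
  C–C: 1 × 339 = 339
  C–H: 4 × 401 = 1604
  C–I: 2 × 235 = 470
  Σ(formed) = 2413 kJ
ΔH = Σ(broken) − Σ(formed) = 2382 − 2413 = −31 kJ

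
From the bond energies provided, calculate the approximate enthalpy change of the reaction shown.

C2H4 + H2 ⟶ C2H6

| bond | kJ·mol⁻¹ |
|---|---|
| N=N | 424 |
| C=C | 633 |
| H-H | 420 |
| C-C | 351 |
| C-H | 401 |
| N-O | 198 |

Bonds broken (reactants):
  C-H: 4 × 401 = 1604
  C=C: 1 × 633 = 633
  H-H: 1 × 420 = 420
  Σ(broken) = 2657 kJ
Bonds formed (products):
  C-C: 1 × 351 = 351
  C-H: 6 × 401 = 2406
  Σ(formed) = 2757 kJ
ΔH = Σ(broken) − Σ(formed) = 2657 − 2757 = −100 kJ

ΔH ≈ −100 kJ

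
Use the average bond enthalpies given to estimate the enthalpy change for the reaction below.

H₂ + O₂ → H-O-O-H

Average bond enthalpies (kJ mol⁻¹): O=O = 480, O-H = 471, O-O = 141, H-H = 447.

Bonds broken (reactants):
  H-H: 1 × 447 = 447
  O=O: 1 × 480 = 480
  Σ(broken) = 927 kJ
Bonds formed (products):
  O-H: 2 × 471 = 942
  O-O: 1 × 141 = 141
  Σ(formed) = 1083 kJ
ΔH = Σ(broken) − Σ(formed) = 927 − 1083 = −156 kJ

ΔH ≈ −156 kJ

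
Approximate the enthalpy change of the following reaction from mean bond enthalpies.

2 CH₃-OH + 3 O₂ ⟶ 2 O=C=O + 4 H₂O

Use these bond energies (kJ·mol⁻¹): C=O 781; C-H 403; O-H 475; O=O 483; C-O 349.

Bonds broken (reactants):
  C-H: 6 × 403 = 2418
  C-O: 2 × 349 = 698
  O-H: 2 × 475 = 950
  O=O: 3 × 483 = 1449
  Σ(broken) = 5515 kJ
Bonds formed (products):
  C=O: 4 × 781 = 3124
  O-H: 8 × 475 = 3800
  Σ(formed) = 6924 kJ
ΔH = Σ(broken) − Σ(formed) = 5515 − 6924 = −1409 kJ

ΔH ≈ −1409 kJ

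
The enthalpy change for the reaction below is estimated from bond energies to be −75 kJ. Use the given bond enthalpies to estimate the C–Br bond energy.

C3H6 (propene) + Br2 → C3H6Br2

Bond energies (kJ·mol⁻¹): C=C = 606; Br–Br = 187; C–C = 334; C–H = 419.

Let D be the C–Br bond energy.
Σ(broken) = 1×187 + 1×334 + 6×419 + 1×606 = 3641
Σ(formed) = 2×D + 2×334 + 6×419 = 3182 + 2D
ΔH = Σ(broken) − Σ(formed) = (3641) − (3182 + 2D) = +459 − 2D
Setting this equal to −75 kJ gives 2D = 534, so D = 267 kJ/mol.

D(C–Br) ≈ 267 kJ/mol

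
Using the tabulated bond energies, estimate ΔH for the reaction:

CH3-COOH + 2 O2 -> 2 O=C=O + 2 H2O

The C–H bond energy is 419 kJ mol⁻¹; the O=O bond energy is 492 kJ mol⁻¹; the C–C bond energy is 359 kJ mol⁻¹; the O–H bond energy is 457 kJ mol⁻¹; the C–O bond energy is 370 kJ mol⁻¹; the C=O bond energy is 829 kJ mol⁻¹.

Bonds broken (reactants):
  C–C: 1 × 359 = 359
  C–H: 3 × 419 = 1257
  C–O: 1 × 370 = 370
  C=O: 1 × 829 = 829
  O–H: 1 × 457 = 457
  O=O: 2 × 492 = 984
  Σ(broken) = 4256 kJ
Bonds formed (products):
  C=O: 4 × 829 = 3316
  O–H: 4 × 457 = 1828
  Σ(formed) = 5144 kJ
ΔH = Σ(broken) − Σ(formed) = 4256 − 5144 = −888 kJ

ΔH ≈ −888 kJ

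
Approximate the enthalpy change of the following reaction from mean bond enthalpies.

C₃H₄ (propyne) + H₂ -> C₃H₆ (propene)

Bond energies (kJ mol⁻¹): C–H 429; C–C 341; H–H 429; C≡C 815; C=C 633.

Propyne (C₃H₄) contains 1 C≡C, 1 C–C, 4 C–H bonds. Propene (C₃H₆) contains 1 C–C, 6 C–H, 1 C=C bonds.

Bonds broken (reactants):
  C≡C: 1 × 815 = 815
  C–C: 1 × 341 = 341
  C–H: 4 × 429 = 1716
  H–H: 1 × 429 = 429
  Σ(broken) = 3301 kJ
Bonds formed (products):
  C–C: 1 × 341 = 341
  C–H: 6 × 429 = 2574
  C=C: 1 × 633 = 633
  Σ(formed) = 3548 kJ
ΔH = Σ(broken) − Σ(formed) = 3301 − 3548 = −247 kJ

ΔH ≈ −247 kJ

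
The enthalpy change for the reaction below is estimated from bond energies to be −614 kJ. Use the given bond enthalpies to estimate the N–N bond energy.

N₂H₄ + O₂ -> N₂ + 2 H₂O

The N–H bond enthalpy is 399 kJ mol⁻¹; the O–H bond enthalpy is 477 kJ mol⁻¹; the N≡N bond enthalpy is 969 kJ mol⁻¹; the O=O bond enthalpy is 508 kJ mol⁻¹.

Let D be the N–N bond energy.
Σ(broken) = 4×399 + 1×D + 1×508 = 2104 + D
Σ(formed) = 1×969 + 4×477 = 2877
ΔH = Σ(broken) − Σ(formed) = (2104 + D) − (2877) = −773 + D
Setting this equal to −614 kJ gives D = 159 kJ/mol.

D(N–N) ≈ 159 kJ/mol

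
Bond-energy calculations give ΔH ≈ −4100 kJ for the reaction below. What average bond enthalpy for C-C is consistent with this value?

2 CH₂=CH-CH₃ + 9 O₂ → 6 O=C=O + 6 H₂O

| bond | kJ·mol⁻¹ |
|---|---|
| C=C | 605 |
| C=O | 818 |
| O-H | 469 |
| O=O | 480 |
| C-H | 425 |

Let D be the C-C bond energy.
Σ(broken) = 2×D + 12×425 + 2×605 + 9×480 = 10630 + 2D
Σ(formed) = 12×818 + 12×469 = 15444
ΔH = Σ(broken) − Σ(formed) = (10630 + 2D) − (15444) = −4814 + 2D
Setting this equal to −4100 kJ gives 2D = 714, so D = 357 kJ/mol.

D(C-C) ≈ 357 kJ/mol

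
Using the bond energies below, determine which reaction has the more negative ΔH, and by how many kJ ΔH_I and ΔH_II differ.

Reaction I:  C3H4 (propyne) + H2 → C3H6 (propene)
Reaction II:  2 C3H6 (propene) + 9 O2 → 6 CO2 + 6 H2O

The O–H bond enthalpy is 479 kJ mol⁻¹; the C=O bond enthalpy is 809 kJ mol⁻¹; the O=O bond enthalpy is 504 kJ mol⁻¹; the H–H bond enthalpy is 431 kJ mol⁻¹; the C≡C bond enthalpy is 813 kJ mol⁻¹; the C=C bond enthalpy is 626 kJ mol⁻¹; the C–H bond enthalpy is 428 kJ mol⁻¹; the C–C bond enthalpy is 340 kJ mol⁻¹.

Reaction I:
  Bonds broken (reactants):
    C≡C: 1 × 813 = 813
    C–C: 1 × 340 = 340
    C–H: 4 × 428 = 1712
    H–H: 1 × 431 = 431
    Σ(broken) = 3296 kJ
  Bonds formed (products):
    C–C: 1 × 340 = 340
    C–H: 6 × 428 = 2568
    C=C: 1 × 626 = 626
    Σ(formed) = 3534 kJ
  ΔH_I = 3296 − 3534 = −238 kJ
Reaction II:
  Bonds broken (reactants):
    C–C: 2 × 340 = 680
    C–H: 12 × 428 = 5136
    C=C: 2 × 626 = 1252
    O=O: 9 × 504 = 4536
    Σ(broken) = 11604 kJ
  Bonds formed (products):
    C=O: 12 × 809 = 9708
    O–H: 12 × 479 = 5748
    Σ(formed) = 15456 kJ
  ΔH_II = 11604 − 15456 = −3852 kJ
ΔH_I − ΔH_II = +3614 kJ, so reaction II has the more negative ΔH; |ΔH_I − ΔH_II| = 3614 kJ.

Reaction II, by 3614 kJ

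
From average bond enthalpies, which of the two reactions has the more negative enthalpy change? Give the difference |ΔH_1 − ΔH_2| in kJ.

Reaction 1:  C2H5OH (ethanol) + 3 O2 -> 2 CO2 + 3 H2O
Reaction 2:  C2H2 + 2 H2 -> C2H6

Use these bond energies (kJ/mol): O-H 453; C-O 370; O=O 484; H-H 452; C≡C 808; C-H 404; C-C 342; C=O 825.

Reaction 1:
  Bonds broken (reactants):
    C-C: 1 × 342 = 342
    C-H: 5 × 404 = 2020
    C-O: 1 × 370 = 370
    O-H: 1 × 453 = 453
    O=O: 3 × 484 = 1452
    Σ(broken) = 4637 kJ
  Bonds formed (products):
    C=O: 4 × 825 = 3300
    O-H: 6 × 453 = 2718
    Σ(formed) = 6018 kJ
  ΔH_1 = 4637 − 6018 = −1381 kJ
Reaction 2:
  Bonds broken (reactants):
    C≡C: 1 × 808 = 808
    C-H: 2 × 404 = 808
    H-H: 2 × 452 = 904
    Σ(broken) = 2520 kJ
  Bonds formed (products):
    C-C: 1 × 342 = 342
    C-H: 6 × 404 = 2424
    Σ(formed) = 2766 kJ
  ΔH_2 = 2520 − 2766 = −246 kJ
ΔH_1 − ΔH_2 = −1135 kJ, so reaction 1 has the more negative ΔH; |ΔH_1 − ΔH_2| = 1135 kJ.

Reaction 1, by 1135 kJ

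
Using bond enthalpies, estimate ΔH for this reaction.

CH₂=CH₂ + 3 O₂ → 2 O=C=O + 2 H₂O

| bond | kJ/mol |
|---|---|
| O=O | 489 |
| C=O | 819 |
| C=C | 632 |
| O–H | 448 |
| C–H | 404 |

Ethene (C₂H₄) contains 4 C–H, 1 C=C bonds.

Bonds broken (reactants):
  C–H: 4 × 404 = 1616
  C=C: 1 × 632 = 632
  O=O: 3 × 489 = 1467
  Σ(broken) = 3715 kJ
Bonds formed (products):
  C=O: 4 × 819 = 3276
  O–H: 4 × 448 = 1792
  Σ(formed) = 5068 kJ
ΔH = Σ(broken) − Σ(formed) = 3715 − 5068 = −1353 kJ

ΔH ≈ −1353 kJ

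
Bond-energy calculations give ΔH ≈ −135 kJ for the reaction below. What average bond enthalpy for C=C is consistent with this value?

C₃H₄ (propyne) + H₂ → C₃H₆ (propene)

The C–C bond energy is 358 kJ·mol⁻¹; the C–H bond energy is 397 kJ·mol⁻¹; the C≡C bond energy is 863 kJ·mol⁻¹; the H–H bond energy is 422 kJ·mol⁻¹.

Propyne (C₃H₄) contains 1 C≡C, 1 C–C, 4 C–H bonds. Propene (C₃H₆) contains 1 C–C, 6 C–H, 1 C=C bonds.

D(C=C) ≈ 626 kJ/mol

Let D be the C=C bond energy.
Σ(broken) = 1×863 + 1×358 + 4×397 + 1×422 = 3231
Σ(formed) = 1×358 + 6×397 + 1×D = 2740 + D
ΔH = Σ(broken) − Σ(formed) = (3231) − (2740 + D) = +491 − D
Setting this equal to −135 kJ gives D = 626 kJ/mol.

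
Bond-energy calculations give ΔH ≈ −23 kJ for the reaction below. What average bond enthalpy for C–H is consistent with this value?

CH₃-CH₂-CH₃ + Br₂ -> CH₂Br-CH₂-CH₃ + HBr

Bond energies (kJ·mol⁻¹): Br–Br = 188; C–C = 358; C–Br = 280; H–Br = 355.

Let D be the C–H bond energy.
Σ(broken) = 1×188 + 2×358 + 8×D = 904 + 8D
Σ(formed) = 1×280 + 2×358 + 7×D + 1×355 = 1351 + 7D
ΔH = Σ(broken) − Σ(formed) = (904 + 8D) − (1351 + 7D) = −447 + D
Setting this equal to −23 kJ gives D = 424 kJ/mol.

D(C–H) ≈ 424 kJ/mol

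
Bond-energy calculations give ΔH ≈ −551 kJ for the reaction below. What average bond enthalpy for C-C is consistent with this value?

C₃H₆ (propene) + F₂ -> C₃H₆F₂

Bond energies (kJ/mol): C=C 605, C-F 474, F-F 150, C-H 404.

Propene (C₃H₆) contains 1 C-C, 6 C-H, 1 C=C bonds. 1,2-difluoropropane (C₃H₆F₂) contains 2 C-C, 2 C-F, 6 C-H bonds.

D(C-C) ≈ 358 kJ/mol

Let D be the C-C bond energy.
Σ(broken) = 1×D + 6×404 + 1×605 + 1×150 = 3179 + D
Σ(formed) = 2×D + 2×474 + 6×404 = 3372 + 2D
ΔH = Σ(broken) − Σ(formed) = (3179 + D) − (3372 + 2D) = −193 − D
Setting this equal to −551 kJ gives D = 358 kJ/mol.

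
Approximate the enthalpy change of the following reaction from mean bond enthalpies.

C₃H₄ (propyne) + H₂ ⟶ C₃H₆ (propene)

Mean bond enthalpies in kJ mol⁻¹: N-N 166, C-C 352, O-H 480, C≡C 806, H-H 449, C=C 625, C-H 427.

Bonds broken (reactants):
  C≡C: 1 × 806 = 806
  C-C: 1 × 352 = 352
  C-H: 4 × 427 = 1708
  H-H: 1 × 449 = 449
  Σ(broken) = 3315 kJ
Bonds formed (products):
  C-C: 1 × 352 = 352
  C-H: 6 × 427 = 2562
  C=C: 1 × 625 = 625
  Σ(formed) = 3539 kJ
ΔH = Σ(broken) − Σ(formed) = 3315 − 3539 = −224 kJ

ΔH ≈ −224 kJ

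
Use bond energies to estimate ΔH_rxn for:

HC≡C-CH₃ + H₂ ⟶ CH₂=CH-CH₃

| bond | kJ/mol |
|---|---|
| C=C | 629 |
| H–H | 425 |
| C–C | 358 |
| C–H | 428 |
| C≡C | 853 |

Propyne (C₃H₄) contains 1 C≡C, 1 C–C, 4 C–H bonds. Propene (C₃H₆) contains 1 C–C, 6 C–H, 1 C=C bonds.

ΔH ≈ −207 kJ

Bonds broken (reactants):
  C≡C: 1 × 853 = 853
  C–C: 1 × 358 = 358
  C–H: 4 × 428 = 1712
  H–H: 1 × 425 = 425
  Σ(broken) = 3348 kJ
Bonds formed (products):
  C–C: 1 × 358 = 358
  C–H: 6 × 428 = 2568
  C=C: 1 × 629 = 629
  Σ(formed) = 3555 kJ
ΔH = Σ(broken) − Σ(formed) = 3348 − 3555 = −207 kJ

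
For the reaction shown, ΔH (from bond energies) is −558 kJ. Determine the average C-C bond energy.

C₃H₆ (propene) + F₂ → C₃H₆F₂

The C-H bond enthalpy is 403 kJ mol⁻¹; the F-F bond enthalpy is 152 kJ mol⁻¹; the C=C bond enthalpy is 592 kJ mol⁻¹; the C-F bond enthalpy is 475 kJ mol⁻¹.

D(C-C) ≈ 352 kJ/mol

Let D be the C-C bond energy.
Σ(broken) = 1×D + 6×403 + 1×592 + 1×152 = 3162 + D
Σ(formed) = 2×D + 2×475 + 6×403 = 3368 + 2D
ΔH = Σ(broken) − Σ(formed) = (3162 + D) − (3368 + 2D) = −206 − D
Setting this equal to −558 kJ gives D = 352 kJ/mol.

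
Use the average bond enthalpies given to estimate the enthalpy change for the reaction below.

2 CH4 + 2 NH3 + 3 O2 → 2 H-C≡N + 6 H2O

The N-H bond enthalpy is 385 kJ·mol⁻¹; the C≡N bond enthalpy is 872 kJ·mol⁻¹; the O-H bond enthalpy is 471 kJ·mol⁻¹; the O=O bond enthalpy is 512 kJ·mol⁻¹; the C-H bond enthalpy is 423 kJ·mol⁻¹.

ΔH ≈ −1012 kJ

Bonds broken (reactants):
  C-H: 8 × 423 = 3384
  N-H: 6 × 385 = 2310
  O=O: 3 × 512 = 1536
  Σ(broken) = 7230 kJ
Bonds formed (products):
  C≡N: 2 × 872 = 1744
  C-H: 2 × 423 = 846
  O-H: 12 × 471 = 5652
  Σ(formed) = 8242 kJ
ΔH = Σ(broken) − Σ(formed) = 7230 − 8242 = −1012 kJ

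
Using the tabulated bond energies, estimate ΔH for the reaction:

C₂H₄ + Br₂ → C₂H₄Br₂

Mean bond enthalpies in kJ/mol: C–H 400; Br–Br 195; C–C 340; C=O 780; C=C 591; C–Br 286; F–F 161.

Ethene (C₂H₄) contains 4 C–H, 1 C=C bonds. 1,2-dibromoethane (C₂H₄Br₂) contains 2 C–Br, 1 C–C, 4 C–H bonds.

Bonds broken (reactants):
  Br–Br: 1 × 195 = 195
  C–H: 4 × 400 = 1600
  C=C: 1 × 591 = 591
  Σ(broken) = 2386 kJ
Bonds formed (products):
  C–Br: 2 × 286 = 572
  C–C: 1 × 340 = 340
  C–H: 4 × 400 = 1600
  Σ(formed) = 2512 kJ
ΔH = Σ(broken) − Σ(formed) = 2386 − 2512 = −126 kJ

ΔH ≈ −126 kJ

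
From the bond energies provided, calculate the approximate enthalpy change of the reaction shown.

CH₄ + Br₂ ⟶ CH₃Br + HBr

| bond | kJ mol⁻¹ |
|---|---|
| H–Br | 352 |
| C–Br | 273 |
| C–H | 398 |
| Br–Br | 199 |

Bonds broken (reactants):
  Br–Br: 1 × 199 = 199
  C–H: 4 × 398 = 1592
  Σ(broken) = 1791 kJ
Bonds formed (products):
  C–Br: 1 × 273 = 273
  C–H: 3 × 398 = 1194
  H–Br: 1 × 352 = 352
  Σ(formed) = 1819 kJ
ΔH = Σ(broken) − Σ(formed) = 1791 − 1819 = −28 kJ

ΔH ≈ −28 kJ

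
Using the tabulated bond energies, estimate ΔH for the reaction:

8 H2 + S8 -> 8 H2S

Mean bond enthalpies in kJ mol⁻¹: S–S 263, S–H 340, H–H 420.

ΔH ≈ +24 kJ

Bonds broken (reactants):
  H–H: 8 × 420 = 3360
  S–S: 8 × 263 = 2104
  Σ(broken) = 5464 kJ
Bonds formed (products):
  S–H: 16 × 340 = 5440
  Σ(formed) = 5440 kJ
ΔH = Σ(broken) − Σ(formed) = 5464 − 5440 = +24 kJ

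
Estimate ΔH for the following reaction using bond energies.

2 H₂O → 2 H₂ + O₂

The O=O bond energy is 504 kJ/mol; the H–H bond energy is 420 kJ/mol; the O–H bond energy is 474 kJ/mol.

Bonds broken (reactants):
  O–H: 4 × 474 = 1896
  Σ(broken) = 1896 kJ
Bonds formed (products):
  H–H: 2 × 420 = 840
  O=O: 1 × 504 = 504
  Σ(formed) = 1344 kJ
ΔH = Σ(broken) − Σ(formed) = 1896 − 1344 = +552 kJ

ΔH ≈ +552 kJ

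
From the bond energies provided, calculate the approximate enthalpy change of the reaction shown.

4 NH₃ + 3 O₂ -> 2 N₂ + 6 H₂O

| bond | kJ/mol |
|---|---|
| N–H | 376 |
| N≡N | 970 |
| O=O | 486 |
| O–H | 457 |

Bonds broken (reactants):
  N–H: 12 × 376 = 4512
  O=O: 3 × 486 = 1458
  Σ(broken) = 5970 kJ
Bonds formed (products):
  N≡N: 2 × 970 = 1940
  O–H: 12 × 457 = 5484
  Σ(formed) = 7424 kJ
ΔH = Σ(broken) − Σ(formed) = 5970 − 7424 = −1454 kJ

ΔH ≈ −1454 kJ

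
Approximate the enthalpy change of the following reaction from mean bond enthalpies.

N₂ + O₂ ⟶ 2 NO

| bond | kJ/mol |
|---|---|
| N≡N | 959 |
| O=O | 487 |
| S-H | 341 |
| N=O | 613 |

ΔH ≈ +220 kJ

Bonds broken (reactants):
  N≡N: 1 × 959 = 959
  O=O: 1 × 487 = 487
  Σ(broken) = 1446 kJ
Bonds formed (products):
  N=O: 2 × 613 = 1226
  Σ(formed) = 1226 kJ
ΔH = Σ(broken) − Σ(formed) = 1446 − 1226 = +220 kJ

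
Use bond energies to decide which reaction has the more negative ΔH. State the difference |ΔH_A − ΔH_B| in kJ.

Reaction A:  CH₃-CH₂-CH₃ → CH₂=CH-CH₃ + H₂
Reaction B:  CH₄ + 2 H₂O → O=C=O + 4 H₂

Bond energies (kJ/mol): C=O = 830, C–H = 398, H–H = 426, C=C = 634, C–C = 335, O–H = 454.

Reaction A:
  Bonds broken (reactants):
    C–C: 2 × 335 = 670
    C–H: 8 × 398 = 3184
    Σ(broken) = 3854 kJ
  Bonds formed (products):
    C–C: 1 × 335 = 335
    C–H: 6 × 398 = 2388
    C=C: 1 × 634 = 634
    H–H: 1 × 426 = 426
    Σ(formed) = 3783 kJ
  ΔH_A = 3854 − 3783 = +71 kJ
Reaction B:
  Bonds broken (reactants):
    C–H: 4 × 398 = 1592
    O–H: 4 × 454 = 1816
    Σ(broken) = 3408 kJ
  Bonds formed (products):
    C=O: 2 × 830 = 1660
    H–H: 4 × 426 = 1704
    Σ(formed) = 3364 kJ
  ΔH_B = 3408 − 3364 = +44 kJ
ΔH_A − ΔH_B = +27 kJ, so reaction B has the more negative ΔH; |ΔH_A − ΔH_B| = 27 kJ.

Reaction B, by 27 kJ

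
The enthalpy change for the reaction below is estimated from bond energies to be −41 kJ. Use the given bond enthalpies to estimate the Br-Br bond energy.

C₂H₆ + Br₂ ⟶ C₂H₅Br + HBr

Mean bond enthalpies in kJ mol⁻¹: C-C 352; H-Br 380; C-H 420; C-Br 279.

Let D be the Br-Br bond energy.
Σ(broken) = 1×D + 1×352 + 6×420 = 2872 + D
Σ(formed) = 1×279 + 1×352 + 5×420 + 1×380 = 3111
ΔH = Σ(broken) − Σ(formed) = (2872 + D) − (3111) = −239 + D
Setting this equal to −41 kJ gives D = 198 kJ/mol.

D(Br-Br) ≈ 198 kJ/mol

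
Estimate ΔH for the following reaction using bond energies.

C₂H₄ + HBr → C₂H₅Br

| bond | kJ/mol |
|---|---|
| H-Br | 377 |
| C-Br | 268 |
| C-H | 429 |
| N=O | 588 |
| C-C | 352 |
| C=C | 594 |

Bonds broken (reactants):
  C-H: 4 × 429 = 1716
  C=C: 1 × 594 = 594
  H-Br: 1 × 377 = 377
  Σ(broken) = 2687 kJ
Bonds formed (products):
  C-Br: 1 × 268 = 268
  C-C: 1 × 352 = 352
  C-H: 5 × 429 = 2145
  Σ(formed) = 2765 kJ
ΔH = Σ(broken) − Σ(formed) = 2687 − 2765 = −78 kJ

ΔH ≈ −78 kJ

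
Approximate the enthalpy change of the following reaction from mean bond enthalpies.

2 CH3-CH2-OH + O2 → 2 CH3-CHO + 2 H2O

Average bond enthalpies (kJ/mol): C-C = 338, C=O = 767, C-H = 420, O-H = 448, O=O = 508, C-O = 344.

Bonds broken (reactants):
  C-C: 2 × 338 = 676
  C-H: 10 × 420 = 4200
  C-O: 2 × 344 = 688
  O-H: 2 × 448 = 896
  O=O: 1 × 508 = 508
  Σ(broken) = 6968 kJ
Bonds formed (products):
  C-C: 2 × 338 = 676
  C-H: 8 × 420 = 3360
  C=O: 2 × 767 = 1534
  O-H: 4 × 448 = 1792
  Σ(formed) = 7362 kJ
ΔH = Σ(broken) − Σ(formed) = 6968 − 7362 = −394 kJ

ΔH ≈ −394 kJ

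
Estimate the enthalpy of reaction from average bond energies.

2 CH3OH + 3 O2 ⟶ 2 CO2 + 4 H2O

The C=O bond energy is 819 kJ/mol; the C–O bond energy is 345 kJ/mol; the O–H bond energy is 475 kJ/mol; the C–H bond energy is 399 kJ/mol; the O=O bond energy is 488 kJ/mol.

ΔH ≈ −1578 kJ

Bonds broken (reactants):
  C–H: 6 × 399 = 2394
  C–O: 2 × 345 = 690
  O–H: 2 × 475 = 950
  O=O: 3 × 488 = 1464
  Σ(broken) = 5498 kJ
Bonds formed (products):
  C=O: 4 × 819 = 3276
  O–H: 8 × 475 = 3800
  Σ(formed) = 7076 kJ
ΔH = Σ(broken) − Σ(formed) = 5498 − 7076 = −1578 kJ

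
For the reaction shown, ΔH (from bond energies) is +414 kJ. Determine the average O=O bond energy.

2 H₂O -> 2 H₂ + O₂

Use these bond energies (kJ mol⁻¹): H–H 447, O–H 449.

Let D be the O=O bond energy.
Σ(broken) = 4×449 = 1796
Σ(formed) = 2×447 + 1×D = 894 + D
ΔH = Σ(broken) − Σ(formed) = (1796) − (894 + D) = +902 − D
Setting this equal to +414 kJ gives D = 488 kJ/mol.

D(O=O) ≈ 488 kJ/mol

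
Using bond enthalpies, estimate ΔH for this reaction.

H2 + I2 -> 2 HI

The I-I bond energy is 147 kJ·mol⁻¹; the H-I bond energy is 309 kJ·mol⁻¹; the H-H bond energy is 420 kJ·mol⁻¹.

ΔH ≈ −51 kJ

Bonds broken (reactants):
  H-H: 1 × 420 = 420
  I-I: 1 × 147 = 147
  Σ(broken) = 567 kJ
Bonds formed (products):
  H-I: 2 × 309 = 618
  Σ(formed) = 618 kJ
ΔH = Σ(broken) − Σ(formed) = 567 − 618 = −51 kJ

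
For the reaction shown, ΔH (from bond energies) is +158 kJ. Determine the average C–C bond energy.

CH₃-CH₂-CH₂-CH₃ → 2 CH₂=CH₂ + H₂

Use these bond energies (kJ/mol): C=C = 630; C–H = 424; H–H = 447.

Let D be the C–C bond energy.
Σ(broken) = 3×D + 10×424 = 4240 + 3D
Σ(formed) = 8×424 + 2×630 + 1×447 = 5099
ΔH = Σ(broken) − Σ(formed) = (4240 + 3D) − (5099) = −859 + 3D
Setting this equal to +158 kJ gives 3D = 1017, so D = 339 kJ/mol.

D(C–C) ≈ 339 kJ/mol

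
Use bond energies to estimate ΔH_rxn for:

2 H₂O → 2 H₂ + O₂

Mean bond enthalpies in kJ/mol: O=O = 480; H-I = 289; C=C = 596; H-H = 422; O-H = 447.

Bonds broken (reactants):
  O-H: 4 × 447 = 1788
  Σ(broken) = 1788 kJ
Bonds formed (products):
  H-H: 2 × 422 = 844
  O=O: 1 × 480 = 480
  Σ(formed) = 1324 kJ
ΔH = Σ(broken) − Σ(formed) = 1788 − 1324 = +464 kJ

ΔH ≈ +464 kJ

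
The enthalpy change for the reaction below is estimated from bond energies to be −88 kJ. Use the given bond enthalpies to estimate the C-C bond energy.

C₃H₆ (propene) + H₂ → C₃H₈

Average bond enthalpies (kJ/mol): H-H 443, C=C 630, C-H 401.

Let D be the C-C bond energy.
Σ(broken) = 1×D + 6×401 + 1×630 + 1×443 = 3479 + D
Σ(formed) = 2×D + 8×401 = 3208 + 2D
ΔH = Σ(broken) − Σ(formed) = (3479 + D) − (3208 + 2D) = +271 − D
Setting this equal to −88 kJ gives D = 359 kJ/mol.

D(C-C) ≈ 359 kJ/mol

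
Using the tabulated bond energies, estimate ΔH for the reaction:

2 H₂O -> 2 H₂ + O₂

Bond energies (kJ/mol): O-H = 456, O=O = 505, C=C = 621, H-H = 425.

ΔH ≈ +469 kJ

Bonds broken (reactants):
  O-H: 4 × 456 = 1824
  Σ(broken) = 1824 kJ
Bonds formed (products):
  H-H: 2 × 425 = 850
  O=O: 1 × 505 = 505
  Σ(formed) = 1355 kJ
ΔH = Σ(broken) − Σ(formed) = 1824 − 1355 = +469 kJ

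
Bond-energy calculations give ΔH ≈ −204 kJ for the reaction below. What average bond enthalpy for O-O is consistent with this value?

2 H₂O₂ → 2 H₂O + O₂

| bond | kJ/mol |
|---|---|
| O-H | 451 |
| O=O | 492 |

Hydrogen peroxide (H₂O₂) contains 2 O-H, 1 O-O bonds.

D(O-O) ≈ 144 kJ/mol

Let D be the O-O bond energy.
Σ(broken) = 4×451 + 2×D = 1804 + 2D
Σ(formed) = 4×451 + 1×492 = 2296
ΔH = Σ(broken) − Σ(formed) = (1804 + 2D) − (2296) = −492 + 2D
Setting this equal to −204 kJ gives 2D = 288, so D = 144 kJ/mol.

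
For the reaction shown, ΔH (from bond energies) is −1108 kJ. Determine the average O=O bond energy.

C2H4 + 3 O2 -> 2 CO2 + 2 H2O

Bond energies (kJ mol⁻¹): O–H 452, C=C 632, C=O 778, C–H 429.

D(O=O) ≈ 488 kJ/mol

Let D be the O=O bond energy.
Σ(broken) = 4×429 + 1×632 + 3×D = 2348 + 3D
Σ(formed) = 4×778 + 4×452 = 4920
ΔH = Σ(broken) − Σ(formed) = (2348 + 3D) − (4920) = −2572 + 3D
Setting this equal to −1108 kJ gives 3D = 1464, so D = 488 kJ/mol.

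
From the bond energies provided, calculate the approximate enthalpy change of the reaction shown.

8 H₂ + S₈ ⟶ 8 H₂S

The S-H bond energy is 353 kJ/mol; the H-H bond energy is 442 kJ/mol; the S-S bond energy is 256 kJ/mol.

ΔH ≈ −64 kJ

Bonds broken (reactants):
  H-H: 8 × 442 = 3536
  S-S: 8 × 256 = 2048
  Σ(broken) = 5584 kJ
Bonds formed (products):
  S-H: 16 × 353 = 5648
  Σ(formed) = 5648 kJ
ΔH = Σ(broken) − Σ(formed) = 5584 − 5648 = −64 kJ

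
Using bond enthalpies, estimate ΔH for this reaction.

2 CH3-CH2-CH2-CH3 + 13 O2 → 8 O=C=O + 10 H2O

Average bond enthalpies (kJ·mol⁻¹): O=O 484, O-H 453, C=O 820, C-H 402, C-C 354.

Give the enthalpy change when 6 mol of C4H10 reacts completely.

ΔH = −17172 kJ

Bonds broken (reactants):
  C-C: 6 × 354 = 2124
  C-H: 20 × 402 = 8040
  O=O: 13 × 484 = 6292
  Σ(broken) = 16456 kJ
Bonds formed (products):
  C=O: 16 × 820 = 13120
  O-H: 20 × 453 = 9060
  Σ(formed) = 22180 kJ
ΔH = Σ(broken) − Σ(formed) = 16456 − 22180 = −5724 kJ
For 3× the reaction as written: 3 × (−5724) = −17172 kJ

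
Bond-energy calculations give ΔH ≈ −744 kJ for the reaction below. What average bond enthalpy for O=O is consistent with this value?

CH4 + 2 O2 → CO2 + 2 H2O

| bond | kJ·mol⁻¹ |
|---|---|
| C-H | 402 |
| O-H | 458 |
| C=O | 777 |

D(O=O) ≈ 517 kJ/mol

Let D be the O=O bond energy.
Σ(broken) = 4×402 + 2×D = 1608 + 2D
Σ(formed) = 2×777 + 4×458 = 3386
ΔH = Σ(broken) − Σ(formed) = (1608 + 2D) − (3386) = −1778 + 2D
Setting this equal to −744 kJ gives 2D = 1034, so D = 517 kJ/mol.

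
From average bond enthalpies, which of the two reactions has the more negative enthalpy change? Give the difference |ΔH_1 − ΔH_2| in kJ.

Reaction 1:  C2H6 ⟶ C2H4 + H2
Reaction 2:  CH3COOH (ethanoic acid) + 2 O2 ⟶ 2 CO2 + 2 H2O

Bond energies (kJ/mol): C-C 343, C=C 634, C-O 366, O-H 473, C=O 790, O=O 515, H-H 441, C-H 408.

Reaction 1:
  Bonds broken (reactants):
    C-C: 1 × 343 = 343
    C-H: 6 × 408 = 2448
    Σ(broken) = 2791 kJ
  Bonds formed (products):
    C-H: 4 × 408 = 1632
    C=C: 1 × 634 = 634
    H-H: 1 × 441 = 441
    Σ(formed) = 2707 kJ
  ΔH_1 = 2791 − 2707 = +84 kJ
Reaction 2:
  Bonds broken (reactants):
    C-C: 1 × 343 = 343
    C-H: 3 × 408 = 1224
    C-O: 1 × 366 = 366
    C=O: 1 × 790 = 790
    O-H: 1 × 473 = 473
    O=O: 2 × 515 = 1030
    Σ(broken) = 4226 kJ
  Bonds formed (products):
    C=O: 4 × 790 = 3160
    O-H: 4 × 473 = 1892
    Σ(formed) = 5052 kJ
  ΔH_2 = 4226 − 5052 = −826 kJ
ΔH_1 − ΔH_2 = +910 kJ, so reaction 2 has the more negative ΔH; |ΔH_1 − ΔH_2| = 910 kJ.

Reaction 2, by 910 kJ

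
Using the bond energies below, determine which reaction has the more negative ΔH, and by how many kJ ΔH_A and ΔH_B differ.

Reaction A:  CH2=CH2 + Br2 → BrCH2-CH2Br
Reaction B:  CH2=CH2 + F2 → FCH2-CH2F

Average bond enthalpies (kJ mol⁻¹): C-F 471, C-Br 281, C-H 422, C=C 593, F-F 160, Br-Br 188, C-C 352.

Reaction B, by 408 kJ

Reaction A:
  Bonds broken (reactants):
    Br-Br: 1 × 188 = 188
    C-H: 4 × 422 = 1688
    C=C: 1 × 593 = 593
    Σ(broken) = 2469 kJ
  Bonds formed (products):
    C-Br: 2 × 281 = 562
    C-C: 1 × 352 = 352
    C-H: 4 × 422 = 1688
    Σ(formed) = 2602 kJ
  ΔH_A = 2469 − 2602 = −133 kJ
Reaction B:
  Bonds broken (reactants):
    C-H: 4 × 422 = 1688
    C=C: 1 × 593 = 593
    F-F: 1 × 160 = 160
    Σ(broken) = 2441 kJ
  Bonds formed (products):
    C-C: 1 × 352 = 352
    C-F: 2 × 471 = 942
    C-H: 4 × 422 = 1688
    Σ(formed) = 2982 kJ
  ΔH_B = 2441 − 2982 = −541 kJ
ΔH_A − ΔH_B = +408 kJ, so reaction B has the more negative ΔH; |ΔH_A − ΔH_B| = 408 kJ.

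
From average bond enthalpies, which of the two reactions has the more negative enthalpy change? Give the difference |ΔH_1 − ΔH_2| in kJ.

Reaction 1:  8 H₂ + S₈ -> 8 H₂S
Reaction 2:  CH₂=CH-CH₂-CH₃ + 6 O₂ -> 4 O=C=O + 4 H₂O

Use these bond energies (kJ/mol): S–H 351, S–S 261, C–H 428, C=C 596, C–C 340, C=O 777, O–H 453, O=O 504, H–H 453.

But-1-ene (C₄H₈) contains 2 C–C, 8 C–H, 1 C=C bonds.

Reaction 1:
  Bonds broken (reactants):
    H–H: 8 × 453 = 3624
    S–S: 8 × 261 = 2088
    Σ(broken) = 5712 kJ
  Bonds formed (products):
    S–H: 16 × 351 = 5616
    Σ(formed) = 5616 kJ
  ΔH_1 = 5712 − 5616 = +96 kJ
Reaction 2:
  Bonds broken (reactants):
    C–C: 2 × 340 = 680
    C–H: 8 × 428 = 3424
    C=C: 1 × 596 = 596
    O=O: 6 × 504 = 3024
    Σ(broken) = 7724 kJ
  Bonds formed (products):
    C=O: 8 × 777 = 6216
    O–H: 8 × 453 = 3624
    Σ(formed) = 9840 kJ
  ΔH_2 = 7724 − 9840 = −2116 kJ
ΔH_1 − ΔH_2 = +2212 kJ, so reaction 2 has the more negative ΔH; |ΔH_1 − ΔH_2| = 2212 kJ.

Reaction 2, by 2212 kJ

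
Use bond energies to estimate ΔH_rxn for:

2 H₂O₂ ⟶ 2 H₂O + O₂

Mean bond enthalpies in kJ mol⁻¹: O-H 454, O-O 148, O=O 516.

Bonds broken (reactants):
  O-H: 4 × 454 = 1816
  O-O: 2 × 148 = 296
  Σ(broken) = 2112 kJ
Bonds formed (products):
  O-H: 4 × 454 = 1816
  O=O: 1 × 516 = 516
  Σ(formed) = 2332 kJ
ΔH = Σ(broken) − Σ(formed) = 2112 − 2332 = −220 kJ

ΔH ≈ −220 kJ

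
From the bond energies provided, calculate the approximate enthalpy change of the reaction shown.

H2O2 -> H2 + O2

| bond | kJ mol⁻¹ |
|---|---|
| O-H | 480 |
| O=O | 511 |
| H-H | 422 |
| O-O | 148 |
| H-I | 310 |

ΔH ≈ +175 kJ

Bonds broken (reactants):
  O-H: 2 × 480 = 960
  O-O: 1 × 148 = 148
  Σ(broken) = 1108 kJ
Bonds formed (products):
  H-H: 1 × 422 = 422
  O=O: 1 × 511 = 511
  Σ(formed) = 933 kJ
ΔH = Σ(broken) − Σ(formed) = 1108 − 933 = +175 kJ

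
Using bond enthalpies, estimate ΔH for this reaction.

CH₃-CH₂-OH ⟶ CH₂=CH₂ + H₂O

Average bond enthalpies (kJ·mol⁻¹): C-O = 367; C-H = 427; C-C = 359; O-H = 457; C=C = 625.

ΔH ≈ +71 kJ

Bonds broken (reactants):
  C-C: 1 × 359 = 359
  C-H: 5 × 427 = 2135
  C-O: 1 × 367 = 367
  O-H: 1 × 457 = 457
  Σ(broken) = 3318 kJ
Bonds formed (products):
  C-H: 4 × 427 = 1708
  C=C: 1 × 625 = 625
  O-H: 2 × 457 = 914
  Σ(formed) = 3247 kJ
ΔH = Σ(broken) − Σ(formed) = 3318 − 3247 = +71 kJ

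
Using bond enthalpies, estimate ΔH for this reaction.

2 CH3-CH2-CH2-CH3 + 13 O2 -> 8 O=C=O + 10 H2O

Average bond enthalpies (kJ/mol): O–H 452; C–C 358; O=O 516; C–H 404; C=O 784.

Bonds broken (reactants):
  C–C: 6 × 358 = 2148
  C–H: 20 × 404 = 8080
  O=O: 13 × 516 = 6708
  Σ(broken) = 16936 kJ
Bonds formed (products):
  C=O: 16 × 784 = 12544
  O–H: 20 × 452 = 9040
  Σ(formed) = 21584 kJ
ΔH = Σ(broken) − Σ(formed) = 16936 − 21584 = −4648 kJ

ΔH ≈ −4648 kJ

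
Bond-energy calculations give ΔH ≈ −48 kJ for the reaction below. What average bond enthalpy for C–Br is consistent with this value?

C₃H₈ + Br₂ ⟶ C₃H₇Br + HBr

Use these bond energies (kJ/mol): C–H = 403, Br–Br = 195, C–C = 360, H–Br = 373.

Let D be the C–Br bond energy.
Σ(broken) = 1×195 + 2×360 + 8×403 = 4139
Σ(formed) = 1×D + 2×360 + 7×403 + 1×373 = 3914 + D
ΔH = Σ(broken) − Σ(formed) = (4139) − (3914 + D) = +225 − D
Setting this equal to −48 kJ gives D = 273 kJ/mol.

D(C–Br) ≈ 273 kJ/mol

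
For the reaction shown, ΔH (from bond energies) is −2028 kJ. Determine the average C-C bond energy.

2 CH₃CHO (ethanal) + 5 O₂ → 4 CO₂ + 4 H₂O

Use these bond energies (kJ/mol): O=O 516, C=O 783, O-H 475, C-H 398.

Let D be the C-C bond energy.
Σ(broken) = 2×D + 8×398 + 2×783 + 5×516 = 7330 + 2D
Σ(formed) = 8×783 + 8×475 = 10064
ΔH = Σ(broken) − Σ(formed) = (7330 + 2D) − (10064) = −2734 + 2D
Setting this equal to −2028 kJ gives 2D = 706, so D = 353 kJ/mol.

D(C-C) ≈ 353 kJ/mol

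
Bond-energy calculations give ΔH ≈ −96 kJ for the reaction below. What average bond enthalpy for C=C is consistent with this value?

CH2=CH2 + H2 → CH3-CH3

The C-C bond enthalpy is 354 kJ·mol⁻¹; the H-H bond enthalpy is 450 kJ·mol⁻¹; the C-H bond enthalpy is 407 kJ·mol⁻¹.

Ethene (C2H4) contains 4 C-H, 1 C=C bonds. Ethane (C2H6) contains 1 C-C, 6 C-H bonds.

Let D be the C=C bond energy.
Σ(broken) = 4×407 + 1×D + 1×450 = 2078 + D
Σ(formed) = 1×354 + 6×407 = 2796
ΔH = Σ(broken) − Σ(formed) = (2078 + D) − (2796) = −718 + D
Setting this equal to −96 kJ gives D = 622 kJ/mol.

D(C=C) ≈ 622 kJ/mol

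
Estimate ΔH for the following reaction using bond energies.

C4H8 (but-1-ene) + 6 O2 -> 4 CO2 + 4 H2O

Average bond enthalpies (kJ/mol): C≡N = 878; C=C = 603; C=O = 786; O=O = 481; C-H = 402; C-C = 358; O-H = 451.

ΔH ≈ −2475 kJ

Bonds broken (reactants):
  C-C: 2 × 358 = 716
  C-H: 8 × 402 = 3216
  C=C: 1 × 603 = 603
  O=O: 6 × 481 = 2886
  Σ(broken) = 7421 kJ
Bonds formed (products):
  C=O: 8 × 786 = 6288
  O-H: 8 × 451 = 3608
  Σ(formed) = 9896 kJ
ΔH = Σ(broken) − Σ(formed) = 7421 − 9896 = −2475 kJ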